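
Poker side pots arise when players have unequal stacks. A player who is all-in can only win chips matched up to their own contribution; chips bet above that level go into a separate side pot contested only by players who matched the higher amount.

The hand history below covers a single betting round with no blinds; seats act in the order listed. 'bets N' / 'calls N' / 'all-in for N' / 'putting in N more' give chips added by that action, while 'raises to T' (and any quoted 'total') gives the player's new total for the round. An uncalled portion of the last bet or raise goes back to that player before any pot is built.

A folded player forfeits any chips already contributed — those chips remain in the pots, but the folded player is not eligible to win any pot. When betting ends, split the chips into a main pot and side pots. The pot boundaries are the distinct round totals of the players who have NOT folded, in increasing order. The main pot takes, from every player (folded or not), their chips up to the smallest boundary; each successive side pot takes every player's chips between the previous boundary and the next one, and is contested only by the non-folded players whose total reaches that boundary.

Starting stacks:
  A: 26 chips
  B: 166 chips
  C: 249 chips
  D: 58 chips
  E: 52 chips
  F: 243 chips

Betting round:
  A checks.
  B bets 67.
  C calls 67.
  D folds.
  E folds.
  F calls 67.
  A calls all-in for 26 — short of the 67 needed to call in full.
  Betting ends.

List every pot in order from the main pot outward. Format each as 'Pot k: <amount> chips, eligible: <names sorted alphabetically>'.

Pot 1: 104 chips, eligible: A, B, C, F
Pot 2: 123 chips, eligible: B, C, F

Derivation:
Contributions: A=26, B=67, C=67, F=67
Folded: D, E
Pot levels (distinct totals of non-folded players): 26, 67
Layer 1-26: 26 each from A, B, C, F = 26*4 = 104 chips; eligible A, B, C, F
Layer 27-67: 41 each from B, C, F = 41*3 = 123 chips; eligible B, C, F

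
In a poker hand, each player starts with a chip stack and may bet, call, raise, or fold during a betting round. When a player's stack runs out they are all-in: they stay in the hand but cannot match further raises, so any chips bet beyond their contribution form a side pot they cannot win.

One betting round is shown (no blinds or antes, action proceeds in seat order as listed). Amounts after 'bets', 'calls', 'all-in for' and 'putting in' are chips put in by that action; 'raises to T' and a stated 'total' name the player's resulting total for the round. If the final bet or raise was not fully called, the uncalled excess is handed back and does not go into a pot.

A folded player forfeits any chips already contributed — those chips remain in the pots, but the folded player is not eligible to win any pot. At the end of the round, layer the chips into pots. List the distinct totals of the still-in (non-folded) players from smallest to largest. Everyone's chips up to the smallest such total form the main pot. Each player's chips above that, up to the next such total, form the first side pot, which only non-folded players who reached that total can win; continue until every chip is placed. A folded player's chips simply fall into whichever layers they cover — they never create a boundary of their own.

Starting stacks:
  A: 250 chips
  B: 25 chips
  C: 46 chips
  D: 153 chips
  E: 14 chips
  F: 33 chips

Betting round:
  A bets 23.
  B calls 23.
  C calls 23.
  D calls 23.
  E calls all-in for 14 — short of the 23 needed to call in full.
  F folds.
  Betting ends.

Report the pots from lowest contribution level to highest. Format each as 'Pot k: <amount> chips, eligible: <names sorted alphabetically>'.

Pot 1: 70 chips, eligible: A, B, C, D, E
Pot 2: 36 chips, eligible: A, B, C, D

Derivation:
Contributions: A=23, B=23, C=23, D=23, E=14
Folded: F
Pot levels (distinct totals of non-folded players): 14, 23
Layer 1-14: 14 each from A, B, C, D, E = 14*5 = 70 chips; eligible A, B, C, D, E
Layer 15-23: 9 each from A, B, C, D = 9*4 = 36 chips; eligible A, B, C, D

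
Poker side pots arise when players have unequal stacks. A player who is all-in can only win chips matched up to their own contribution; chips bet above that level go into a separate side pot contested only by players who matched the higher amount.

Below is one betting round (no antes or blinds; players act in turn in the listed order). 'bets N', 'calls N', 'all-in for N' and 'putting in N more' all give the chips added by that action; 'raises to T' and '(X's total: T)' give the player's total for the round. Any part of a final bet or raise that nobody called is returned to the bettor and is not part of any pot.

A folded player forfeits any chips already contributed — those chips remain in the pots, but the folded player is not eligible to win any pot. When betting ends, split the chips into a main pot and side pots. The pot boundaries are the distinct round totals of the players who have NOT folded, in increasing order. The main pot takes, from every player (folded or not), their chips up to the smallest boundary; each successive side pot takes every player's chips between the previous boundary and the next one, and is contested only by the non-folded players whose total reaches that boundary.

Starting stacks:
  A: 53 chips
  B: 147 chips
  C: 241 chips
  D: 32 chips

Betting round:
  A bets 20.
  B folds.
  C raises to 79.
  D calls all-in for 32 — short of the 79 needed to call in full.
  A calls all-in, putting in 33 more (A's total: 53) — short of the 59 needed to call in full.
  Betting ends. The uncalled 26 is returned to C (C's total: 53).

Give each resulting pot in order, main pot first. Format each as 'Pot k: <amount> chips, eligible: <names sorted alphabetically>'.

Pot 1: 96 chips, eligible: A, C, D
Pot 2: 42 chips, eligible: A, C

Derivation:
Contributions (after 26 returned to C): A=53, C=53, D=32
Folded: B
Pot levels (distinct totals of non-folded players): 32, 53
Layer 1-32: 32 each from A, C, D = 32*3 = 96 chips; eligible A, C, D
Layer 33-53: 21 each from A, C = 21*2 = 42 chips; eligible A, C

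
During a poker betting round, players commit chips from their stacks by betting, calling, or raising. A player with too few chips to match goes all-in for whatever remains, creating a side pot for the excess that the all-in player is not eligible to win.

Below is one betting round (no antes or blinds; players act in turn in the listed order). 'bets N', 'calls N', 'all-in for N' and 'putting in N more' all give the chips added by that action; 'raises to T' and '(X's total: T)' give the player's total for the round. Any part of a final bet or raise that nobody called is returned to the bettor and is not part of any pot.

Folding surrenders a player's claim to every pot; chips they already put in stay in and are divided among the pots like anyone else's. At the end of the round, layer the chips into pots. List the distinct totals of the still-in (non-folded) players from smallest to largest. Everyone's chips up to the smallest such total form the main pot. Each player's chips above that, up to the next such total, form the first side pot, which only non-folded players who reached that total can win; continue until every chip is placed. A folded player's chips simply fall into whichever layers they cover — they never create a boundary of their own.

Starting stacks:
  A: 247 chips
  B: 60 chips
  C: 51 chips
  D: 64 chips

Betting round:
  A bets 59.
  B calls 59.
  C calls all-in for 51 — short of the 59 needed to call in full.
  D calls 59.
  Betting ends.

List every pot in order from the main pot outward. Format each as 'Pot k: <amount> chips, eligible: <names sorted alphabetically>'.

Contributions: A=59, B=59, C=51, D=59
Pot levels (distinct totals of non-folded players): 51, 59
Layer 1-51: 51 each from A, B, C, D = 51*4 = 204 chips; eligible A, B, C, D
Layer 52-59: 8 each from A, B, D = 8*3 = 24 chips; eligible A, B, D

Pot 1: 204 chips, eligible: A, B, C, D
Pot 2: 24 chips, eligible: A, B, D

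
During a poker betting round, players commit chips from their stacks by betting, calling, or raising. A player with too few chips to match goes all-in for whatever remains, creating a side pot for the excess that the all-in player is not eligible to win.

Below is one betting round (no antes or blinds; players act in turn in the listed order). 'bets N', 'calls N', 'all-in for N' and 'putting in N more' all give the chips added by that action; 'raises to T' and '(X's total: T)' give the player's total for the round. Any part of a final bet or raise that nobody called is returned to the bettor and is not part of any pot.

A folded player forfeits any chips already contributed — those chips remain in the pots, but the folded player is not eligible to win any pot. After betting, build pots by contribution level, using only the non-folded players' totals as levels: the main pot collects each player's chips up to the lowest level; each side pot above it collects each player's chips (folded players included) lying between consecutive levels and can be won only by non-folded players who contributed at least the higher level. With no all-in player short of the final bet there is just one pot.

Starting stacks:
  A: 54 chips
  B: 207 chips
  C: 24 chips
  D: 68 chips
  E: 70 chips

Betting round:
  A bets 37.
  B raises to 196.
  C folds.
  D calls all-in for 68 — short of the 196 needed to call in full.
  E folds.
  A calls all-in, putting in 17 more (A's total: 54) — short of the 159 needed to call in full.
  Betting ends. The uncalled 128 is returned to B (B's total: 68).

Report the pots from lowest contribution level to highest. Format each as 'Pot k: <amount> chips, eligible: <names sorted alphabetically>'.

Contributions (after 128 returned to B): A=54, B=68, D=68
Folded: C, E
Pot levels (distinct totals of non-folded players): 54, 68
Layer 1-54: 54 each from A, B, D = 54*3 = 162 chips; eligible A, B, D
Layer 55-68: 14 each from B, D = 14*2 = 28 chips; eligible B, D

Pot 1: 162 chips, eligible: A, B, D
Pot 2: 28 chips, eligible: B, D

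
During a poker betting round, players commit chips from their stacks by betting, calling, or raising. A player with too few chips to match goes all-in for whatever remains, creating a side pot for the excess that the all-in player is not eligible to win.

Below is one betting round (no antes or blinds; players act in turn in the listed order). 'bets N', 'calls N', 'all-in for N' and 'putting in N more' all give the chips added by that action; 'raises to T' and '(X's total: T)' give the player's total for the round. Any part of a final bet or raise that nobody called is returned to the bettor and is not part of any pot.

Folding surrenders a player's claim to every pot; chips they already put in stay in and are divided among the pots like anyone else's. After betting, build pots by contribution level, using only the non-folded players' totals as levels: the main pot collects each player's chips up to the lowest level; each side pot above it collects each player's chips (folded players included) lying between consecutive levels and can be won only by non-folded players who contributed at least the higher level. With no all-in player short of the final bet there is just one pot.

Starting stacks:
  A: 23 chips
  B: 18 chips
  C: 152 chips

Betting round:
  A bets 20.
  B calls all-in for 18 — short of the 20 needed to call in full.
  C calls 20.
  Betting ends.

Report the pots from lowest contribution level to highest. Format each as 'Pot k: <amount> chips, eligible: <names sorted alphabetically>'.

Pot 1: 54 chips, eligible: A, B, C
Pot 2: 4 chips, eligible: A, C

Derivation:
Contributions: A=20, B=18, C=20
Pot levels (distinct totals of non-folded players): 18, 20
Layer 1-18: 18 each from A, B, C = 18*3 = 54 chips; eligible A, B, C
Layer 19-20: 2 each from A, C = 2*2 = 4 chips; eligible A, C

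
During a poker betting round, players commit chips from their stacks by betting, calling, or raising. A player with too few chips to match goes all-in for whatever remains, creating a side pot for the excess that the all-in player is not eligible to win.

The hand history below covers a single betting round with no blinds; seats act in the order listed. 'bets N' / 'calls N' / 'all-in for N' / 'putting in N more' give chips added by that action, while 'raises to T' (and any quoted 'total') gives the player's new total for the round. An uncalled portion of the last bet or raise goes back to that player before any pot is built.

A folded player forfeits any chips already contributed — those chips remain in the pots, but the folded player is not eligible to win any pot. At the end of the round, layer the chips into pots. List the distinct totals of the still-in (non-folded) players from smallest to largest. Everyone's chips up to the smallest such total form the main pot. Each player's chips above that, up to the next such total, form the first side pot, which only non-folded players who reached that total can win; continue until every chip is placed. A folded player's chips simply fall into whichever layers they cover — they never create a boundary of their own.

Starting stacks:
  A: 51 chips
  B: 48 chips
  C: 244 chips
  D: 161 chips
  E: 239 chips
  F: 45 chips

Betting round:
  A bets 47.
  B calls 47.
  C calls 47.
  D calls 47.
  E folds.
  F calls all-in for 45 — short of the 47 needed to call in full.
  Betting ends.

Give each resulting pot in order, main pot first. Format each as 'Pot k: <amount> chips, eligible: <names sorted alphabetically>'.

Contributions: A=47, B=47, C=47, D=47, F=45
Folded: E
Pot levels (distinct totals of non-folded players): 45, 47
Layer 1-45: 45 each from A, B, C, D, F = 45*5 = 225 chips; eligible A, B, C, D, F
Layer 46-47: 2 each from A, B, C, D = 2*4 = 8 chips; eligible A, B, C, D

Pot 1: 225 chips, eligible: A, B, C, D, F
Pot 2: 8 chips, eligible: A, B, C, D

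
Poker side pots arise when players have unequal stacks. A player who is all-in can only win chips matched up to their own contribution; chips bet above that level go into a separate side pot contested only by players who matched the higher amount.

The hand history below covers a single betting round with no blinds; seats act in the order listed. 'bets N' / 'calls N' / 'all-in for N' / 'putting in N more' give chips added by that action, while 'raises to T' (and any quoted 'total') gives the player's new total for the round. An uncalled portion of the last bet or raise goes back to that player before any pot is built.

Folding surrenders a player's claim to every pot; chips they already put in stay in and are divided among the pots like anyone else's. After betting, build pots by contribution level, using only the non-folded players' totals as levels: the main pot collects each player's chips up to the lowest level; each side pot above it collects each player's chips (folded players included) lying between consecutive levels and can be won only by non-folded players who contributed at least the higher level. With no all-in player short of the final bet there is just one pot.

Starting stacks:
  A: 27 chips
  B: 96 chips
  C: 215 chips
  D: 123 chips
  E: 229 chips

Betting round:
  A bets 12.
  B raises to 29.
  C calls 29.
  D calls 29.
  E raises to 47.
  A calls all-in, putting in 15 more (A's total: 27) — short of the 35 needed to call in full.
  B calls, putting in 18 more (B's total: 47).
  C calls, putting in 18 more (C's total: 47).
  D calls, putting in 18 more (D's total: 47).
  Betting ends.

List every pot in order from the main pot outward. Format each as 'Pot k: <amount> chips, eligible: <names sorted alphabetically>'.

Contributions: A=27, B=47, C=47, D=47, E=47
Pot levels (distinct totals of non-folded players): 27, 47
Layer 1-27: 27 each from A, B, C, D, E = 27*5 = 135 chips; eligible A, B, C, D, E
Layer 28-47: 20 each from B, C, D, E = 20*4 = 80 chips; eligible B, C, D, E

Pot 1: 135 chips, eligible: A, B, C, D, E
Pot 2: 80 chips, eligible: B, C, D, E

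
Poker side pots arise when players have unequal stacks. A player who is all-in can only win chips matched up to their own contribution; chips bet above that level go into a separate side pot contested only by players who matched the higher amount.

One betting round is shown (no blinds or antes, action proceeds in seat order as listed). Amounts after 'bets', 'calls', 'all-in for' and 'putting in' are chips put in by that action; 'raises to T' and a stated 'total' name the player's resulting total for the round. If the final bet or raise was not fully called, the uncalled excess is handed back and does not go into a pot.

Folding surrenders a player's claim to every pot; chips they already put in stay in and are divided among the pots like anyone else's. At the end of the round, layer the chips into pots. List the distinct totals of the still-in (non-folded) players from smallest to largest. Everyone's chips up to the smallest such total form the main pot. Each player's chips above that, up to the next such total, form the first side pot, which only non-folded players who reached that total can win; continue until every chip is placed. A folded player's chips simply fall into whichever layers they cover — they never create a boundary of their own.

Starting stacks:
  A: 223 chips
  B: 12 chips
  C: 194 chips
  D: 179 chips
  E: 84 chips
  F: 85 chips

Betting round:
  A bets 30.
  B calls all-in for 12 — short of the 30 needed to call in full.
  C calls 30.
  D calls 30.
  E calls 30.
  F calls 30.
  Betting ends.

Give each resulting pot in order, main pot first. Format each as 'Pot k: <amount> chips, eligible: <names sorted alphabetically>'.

Pot 1: 72 chips, eligible: A, B, C, D, E, F
Pot 2: 90 chips, eligible: A, C, D, E, F

Derivation:
Contributions: A=30, B=12, C=30, D=30, E=30, F=30
Pot levels (distinct totals of non-folded players): 12, 30
Layer 1-12: 12 each from A, B, C, D, E, F = 12*6 = 72 chips; eligible A, B, C, D, E, F
Layer 13-30: 18 each from A, C, D, E, F = 18*5 = 90 chips; eligible A, C, D, E, F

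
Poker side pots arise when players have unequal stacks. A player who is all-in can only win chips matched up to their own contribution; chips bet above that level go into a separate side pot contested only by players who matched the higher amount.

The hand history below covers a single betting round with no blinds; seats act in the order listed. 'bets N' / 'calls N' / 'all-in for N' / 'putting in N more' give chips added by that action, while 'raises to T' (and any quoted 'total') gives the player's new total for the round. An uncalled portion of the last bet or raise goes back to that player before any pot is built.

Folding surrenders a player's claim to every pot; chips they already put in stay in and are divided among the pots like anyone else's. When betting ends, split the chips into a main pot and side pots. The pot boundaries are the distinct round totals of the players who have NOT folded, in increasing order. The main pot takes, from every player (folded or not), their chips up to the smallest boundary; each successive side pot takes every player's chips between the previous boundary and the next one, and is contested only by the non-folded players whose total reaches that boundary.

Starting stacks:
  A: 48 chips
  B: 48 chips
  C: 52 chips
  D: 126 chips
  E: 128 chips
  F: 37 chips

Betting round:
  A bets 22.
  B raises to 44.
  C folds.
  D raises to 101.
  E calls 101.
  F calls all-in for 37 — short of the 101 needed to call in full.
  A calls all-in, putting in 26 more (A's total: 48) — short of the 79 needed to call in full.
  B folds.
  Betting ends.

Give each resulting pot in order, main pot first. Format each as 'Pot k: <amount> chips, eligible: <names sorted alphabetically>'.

Pot 1: 185 chips, eligible: A, D, E, F
Pot 2: 40 chips, eligible: A, D, E
Pot 3: 106 chips, eligible: D, E

Derivation:
Contributions: A=48, B=44, D=101, E=101, F=37
Folded: B, C
Pot levels (distinct totals of non-folded players): 37, 48, 101
Layer 1-37: 37 each from A, B, D, E, F = 37*5 = 185 chips; eligible A, D, E, F
Layer 38-48: A 11 + B 7 + D 11 + E 11 = 40 chips; eligible A, D, E
Layer 49-101: 53 each from D, E = 53*2 = 106 chips; eligible D, E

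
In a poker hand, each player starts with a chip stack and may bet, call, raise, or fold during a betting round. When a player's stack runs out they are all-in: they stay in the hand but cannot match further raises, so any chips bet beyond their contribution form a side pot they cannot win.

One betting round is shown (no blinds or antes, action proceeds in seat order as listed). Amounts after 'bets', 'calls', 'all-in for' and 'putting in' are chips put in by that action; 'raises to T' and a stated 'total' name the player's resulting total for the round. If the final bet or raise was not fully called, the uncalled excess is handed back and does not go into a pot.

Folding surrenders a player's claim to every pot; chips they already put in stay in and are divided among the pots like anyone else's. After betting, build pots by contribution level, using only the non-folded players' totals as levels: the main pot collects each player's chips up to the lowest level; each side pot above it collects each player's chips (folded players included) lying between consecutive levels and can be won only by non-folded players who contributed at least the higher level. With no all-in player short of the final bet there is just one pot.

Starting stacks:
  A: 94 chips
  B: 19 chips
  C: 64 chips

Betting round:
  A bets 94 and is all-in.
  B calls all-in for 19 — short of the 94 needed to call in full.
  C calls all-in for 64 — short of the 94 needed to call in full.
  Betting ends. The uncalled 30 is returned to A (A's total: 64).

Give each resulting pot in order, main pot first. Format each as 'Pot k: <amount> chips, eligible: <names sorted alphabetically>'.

Contributions (after 30 returned to A): A=64, B=19, C=64
Pot levels (distinct totals of non-folded players): 19, 64
Layer 1-19: 19 each from A, B, C = 19*3 = 57 chips; eligible A, B, C
Layer 20-64: 45 each from A, C = 45*2 = 90 chips; eligible A, C

Pot 1: 57 chips, eligible: A, B, C
Pot 2: 90 chips, eligible: A, C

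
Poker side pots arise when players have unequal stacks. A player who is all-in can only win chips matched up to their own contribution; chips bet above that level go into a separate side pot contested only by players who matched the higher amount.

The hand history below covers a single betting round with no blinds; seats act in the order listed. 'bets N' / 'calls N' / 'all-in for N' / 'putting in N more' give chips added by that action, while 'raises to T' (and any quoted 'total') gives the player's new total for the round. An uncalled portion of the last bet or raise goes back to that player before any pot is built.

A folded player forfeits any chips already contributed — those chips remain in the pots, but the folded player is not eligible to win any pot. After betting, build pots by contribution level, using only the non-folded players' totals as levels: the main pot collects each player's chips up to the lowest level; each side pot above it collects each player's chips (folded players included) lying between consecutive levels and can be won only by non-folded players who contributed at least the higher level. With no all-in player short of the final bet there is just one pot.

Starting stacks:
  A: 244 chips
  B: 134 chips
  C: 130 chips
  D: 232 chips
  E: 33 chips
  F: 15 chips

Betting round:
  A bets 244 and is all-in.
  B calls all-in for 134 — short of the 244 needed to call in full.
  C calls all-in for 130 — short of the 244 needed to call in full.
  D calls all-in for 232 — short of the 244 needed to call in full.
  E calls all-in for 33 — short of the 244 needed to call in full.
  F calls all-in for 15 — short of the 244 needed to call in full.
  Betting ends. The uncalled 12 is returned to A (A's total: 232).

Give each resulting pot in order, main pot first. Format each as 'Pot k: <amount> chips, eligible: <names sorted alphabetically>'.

Pot 1: 90 chips, eligible: A, B, C, D, E, F
Pot 2: 90 chips, eligible: A, B, C, D, E
Pot 3: 388 chips, eligible: A, B, C, D
Pot 4: 12 chips, eligible: A, B, D
Pot 5: 196 chips, eligible: A, D

Derivation:
Contributions (after 12 returned to A): A=232, B=134, C=130, D=232, E=33, F=15
Pot levels (distinct totals of non-folded players): 15, 33, 130, 134, 232
Layer 1-15: 15 each from A, B, C, D, E, F = 15*6 = 90 chips; eligible A, B, C, D, E, F
Layer 16-33: 18 each from A, B, C, D, E = 18*5 = 90 chips; eligible A, B, C, D, E
Layer 34-130: 97 each from A, B, C, D = 97*4 = 388 chips; eligible A, B, C, D
Layer 131-134: 4 each from A, B, D = 4*3 = 12 chips; eligible A, B, D
Layer 135-232: 98 each from A, D = 98*2 = 196 chips; eligible A, D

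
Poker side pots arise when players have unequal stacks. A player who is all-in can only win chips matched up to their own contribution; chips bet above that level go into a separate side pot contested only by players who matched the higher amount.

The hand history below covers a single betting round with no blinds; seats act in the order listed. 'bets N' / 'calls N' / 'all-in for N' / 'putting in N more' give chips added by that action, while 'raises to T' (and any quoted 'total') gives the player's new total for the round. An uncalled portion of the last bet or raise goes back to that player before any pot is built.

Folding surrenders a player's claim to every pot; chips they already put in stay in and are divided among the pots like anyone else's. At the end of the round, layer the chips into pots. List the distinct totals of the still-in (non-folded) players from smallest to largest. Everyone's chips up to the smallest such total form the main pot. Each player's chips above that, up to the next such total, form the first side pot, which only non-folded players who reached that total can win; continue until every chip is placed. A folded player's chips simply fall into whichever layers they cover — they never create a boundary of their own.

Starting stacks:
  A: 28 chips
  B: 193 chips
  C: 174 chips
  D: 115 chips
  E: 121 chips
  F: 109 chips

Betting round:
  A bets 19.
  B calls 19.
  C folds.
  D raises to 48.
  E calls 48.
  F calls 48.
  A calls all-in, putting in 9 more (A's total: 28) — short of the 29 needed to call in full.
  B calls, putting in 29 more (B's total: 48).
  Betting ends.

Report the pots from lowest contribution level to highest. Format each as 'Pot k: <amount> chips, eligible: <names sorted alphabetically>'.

Contributions: A=28, B=48, D=48, E=48, F=48
Folded: C
Pot levels (distinct totals of non-folded players): 28, 48
Layer 1-28: 28 each from A, B, D, E, F = 28*5 = 140 chips; eligible A, B, D, E, F
Layer 29-48: 20 each from B, D, E, F = 20*4 = 80 chips; eligible B, D, E, F

Pot 1: 140 chips, eligible: A, B, D, E, F
Pot 2: 80 chips, eligible: B, D, E, F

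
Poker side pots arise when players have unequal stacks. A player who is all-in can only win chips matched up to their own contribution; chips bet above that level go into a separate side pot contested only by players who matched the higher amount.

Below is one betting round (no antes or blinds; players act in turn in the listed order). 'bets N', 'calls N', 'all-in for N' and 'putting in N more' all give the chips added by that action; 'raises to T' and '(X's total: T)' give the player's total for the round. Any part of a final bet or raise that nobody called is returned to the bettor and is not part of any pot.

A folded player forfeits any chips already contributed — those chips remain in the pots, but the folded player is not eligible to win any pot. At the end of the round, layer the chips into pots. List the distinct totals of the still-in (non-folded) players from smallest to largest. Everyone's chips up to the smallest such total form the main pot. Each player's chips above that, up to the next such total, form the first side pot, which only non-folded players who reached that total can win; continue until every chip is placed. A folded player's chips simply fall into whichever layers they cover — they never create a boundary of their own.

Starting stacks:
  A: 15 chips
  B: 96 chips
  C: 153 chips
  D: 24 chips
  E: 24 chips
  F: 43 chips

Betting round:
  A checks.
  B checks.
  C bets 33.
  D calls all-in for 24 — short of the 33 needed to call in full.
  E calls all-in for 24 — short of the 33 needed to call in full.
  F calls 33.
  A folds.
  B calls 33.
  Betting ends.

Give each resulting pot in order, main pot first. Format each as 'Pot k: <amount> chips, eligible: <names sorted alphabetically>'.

Pot 1: 120 chips, eligible: B, C, D, E, F
Pot 2: 27 chips, eligible: B, C, F

Derivation:
Contributions: B=33, C=33, D=24, E=24, F=33
Folded: A
Pot levels (distinct totals of non-folded players): 24, 33
Layer 1-24: 24 each from B, C, D, E, F = 24*5 = 120 chips; eligible B, C, D, E, F
Layer 25-33: 9 each from B, C, F = 9*3 = 27 chips; eligible B, C, F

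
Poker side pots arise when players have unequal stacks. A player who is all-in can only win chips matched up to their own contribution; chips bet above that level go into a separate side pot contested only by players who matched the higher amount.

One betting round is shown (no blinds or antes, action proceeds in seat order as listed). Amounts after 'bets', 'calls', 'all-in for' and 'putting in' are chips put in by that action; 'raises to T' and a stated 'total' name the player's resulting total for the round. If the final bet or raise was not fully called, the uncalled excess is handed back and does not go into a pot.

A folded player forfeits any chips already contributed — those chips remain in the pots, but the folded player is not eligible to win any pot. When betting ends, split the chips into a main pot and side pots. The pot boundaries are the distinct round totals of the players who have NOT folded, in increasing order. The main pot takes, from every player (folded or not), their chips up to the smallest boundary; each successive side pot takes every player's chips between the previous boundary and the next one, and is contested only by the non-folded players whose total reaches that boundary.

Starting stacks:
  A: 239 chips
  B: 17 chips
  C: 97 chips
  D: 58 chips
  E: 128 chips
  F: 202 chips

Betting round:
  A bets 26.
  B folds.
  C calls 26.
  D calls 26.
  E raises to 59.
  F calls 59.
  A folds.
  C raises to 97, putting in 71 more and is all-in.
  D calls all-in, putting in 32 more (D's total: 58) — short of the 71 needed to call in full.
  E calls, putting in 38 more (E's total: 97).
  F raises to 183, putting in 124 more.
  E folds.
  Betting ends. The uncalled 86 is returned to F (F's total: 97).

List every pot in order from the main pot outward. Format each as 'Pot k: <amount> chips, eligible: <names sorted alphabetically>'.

Pot 1: 258 chips, eligible: C, D, F
Pot 2: 117 chips, eligible: C, F

Derivation:
Contributions (after 86 returned to F): A=26, C=97, D=58, E=97, F=97
Folded: A, B, E
Pot levels (distinct totals of non-folded players): 58, 97
Layer 1-58: A 26 + C 58 + D 58 + E 58 + F 58 = 258 chips; eligible C, D, F
Layer 59-97: 39 each from C, E, F = 39*3 = 117 chips; eligible C, F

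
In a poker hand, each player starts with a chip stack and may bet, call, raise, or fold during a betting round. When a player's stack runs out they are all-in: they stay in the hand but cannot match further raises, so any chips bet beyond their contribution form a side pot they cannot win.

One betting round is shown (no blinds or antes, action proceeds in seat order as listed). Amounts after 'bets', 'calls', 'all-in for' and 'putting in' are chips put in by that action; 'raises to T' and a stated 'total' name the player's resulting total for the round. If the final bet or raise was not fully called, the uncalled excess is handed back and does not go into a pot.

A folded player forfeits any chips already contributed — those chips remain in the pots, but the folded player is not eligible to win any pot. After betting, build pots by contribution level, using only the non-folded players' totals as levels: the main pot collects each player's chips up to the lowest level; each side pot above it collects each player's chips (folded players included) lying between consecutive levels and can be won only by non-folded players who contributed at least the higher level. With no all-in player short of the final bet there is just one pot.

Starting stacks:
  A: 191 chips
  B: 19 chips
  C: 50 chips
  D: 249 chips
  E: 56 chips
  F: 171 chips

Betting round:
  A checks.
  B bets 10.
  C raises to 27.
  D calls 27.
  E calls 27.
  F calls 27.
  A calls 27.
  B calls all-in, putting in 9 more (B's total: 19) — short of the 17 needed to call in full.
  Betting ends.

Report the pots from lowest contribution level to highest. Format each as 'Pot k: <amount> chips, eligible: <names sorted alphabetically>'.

Contributions: A=27, B=19, C=27, D=27, E=27, F=27
Pot levels (distinct totals of non-folded players): 19, 27
Layer 1-19: 19 each from A, B, C, D, E, F = 19*6 = 114 chips; eligible A, B, C, D, E, F
Layer 20-27: 8 each from A, C, D, E, F = 8*5 = 40 chips; eligible A, C, D, E, F

Pot 1: 114 chips, eligible: A, B, C, D, E, F
Pot 2: 40 chips, eligible: A, C, D, E, F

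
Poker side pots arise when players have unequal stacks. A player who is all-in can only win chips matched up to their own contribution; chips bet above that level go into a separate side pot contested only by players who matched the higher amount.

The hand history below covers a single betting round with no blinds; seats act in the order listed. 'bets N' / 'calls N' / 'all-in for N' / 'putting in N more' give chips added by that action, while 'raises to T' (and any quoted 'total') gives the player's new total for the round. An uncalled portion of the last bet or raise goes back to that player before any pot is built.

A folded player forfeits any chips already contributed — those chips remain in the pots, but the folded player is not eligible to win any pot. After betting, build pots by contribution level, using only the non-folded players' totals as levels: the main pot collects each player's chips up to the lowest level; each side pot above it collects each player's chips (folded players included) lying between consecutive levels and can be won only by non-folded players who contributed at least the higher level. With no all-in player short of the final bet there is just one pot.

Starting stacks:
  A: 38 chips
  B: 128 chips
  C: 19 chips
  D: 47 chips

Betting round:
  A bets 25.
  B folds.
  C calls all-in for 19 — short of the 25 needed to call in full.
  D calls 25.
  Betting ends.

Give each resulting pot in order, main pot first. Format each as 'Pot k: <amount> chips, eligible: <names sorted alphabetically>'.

Contributions: A=25, C=19, D=25
Folded: B
Pot levels (distinct totals of non-folded players): 19, 25
Layer 1-19: 19 each from A, C, D = 19*3 = 57 chips; eligible A, C, D
Layer 20-25: 6 each from A, D = 6*2 = 12 chips; eligible A, D

Pot 1: 57 chips, eligible: A, C, D
Pot 2: 12 chips, eligible: A, D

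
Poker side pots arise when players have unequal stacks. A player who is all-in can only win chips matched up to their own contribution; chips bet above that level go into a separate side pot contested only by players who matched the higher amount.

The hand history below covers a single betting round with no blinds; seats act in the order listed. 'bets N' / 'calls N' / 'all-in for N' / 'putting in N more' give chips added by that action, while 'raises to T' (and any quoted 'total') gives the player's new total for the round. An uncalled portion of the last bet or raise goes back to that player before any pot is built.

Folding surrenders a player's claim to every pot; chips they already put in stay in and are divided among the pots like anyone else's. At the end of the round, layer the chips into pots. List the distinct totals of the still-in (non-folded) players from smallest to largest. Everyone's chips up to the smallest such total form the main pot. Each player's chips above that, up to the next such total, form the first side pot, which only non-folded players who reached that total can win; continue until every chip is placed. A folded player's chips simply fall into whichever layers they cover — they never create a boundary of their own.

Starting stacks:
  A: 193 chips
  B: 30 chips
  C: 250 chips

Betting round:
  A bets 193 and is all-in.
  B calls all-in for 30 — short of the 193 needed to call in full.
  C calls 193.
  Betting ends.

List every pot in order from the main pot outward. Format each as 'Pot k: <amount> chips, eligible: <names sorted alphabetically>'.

Contributions: A=193, B=30, C=193
Pot levels (distinct totals of non-folded players): 30, 193
Layer 1-30: 30 each from A, B, C = 30*3 = 90 chips; eligible A, B, C
Layer 31-193: 163 each from A, C = 163*2 = 326 chips; eligible A, C

Pot 1: 90 chips, eligible: A, B, C
Pot 2: 326 chips, eligible: A, C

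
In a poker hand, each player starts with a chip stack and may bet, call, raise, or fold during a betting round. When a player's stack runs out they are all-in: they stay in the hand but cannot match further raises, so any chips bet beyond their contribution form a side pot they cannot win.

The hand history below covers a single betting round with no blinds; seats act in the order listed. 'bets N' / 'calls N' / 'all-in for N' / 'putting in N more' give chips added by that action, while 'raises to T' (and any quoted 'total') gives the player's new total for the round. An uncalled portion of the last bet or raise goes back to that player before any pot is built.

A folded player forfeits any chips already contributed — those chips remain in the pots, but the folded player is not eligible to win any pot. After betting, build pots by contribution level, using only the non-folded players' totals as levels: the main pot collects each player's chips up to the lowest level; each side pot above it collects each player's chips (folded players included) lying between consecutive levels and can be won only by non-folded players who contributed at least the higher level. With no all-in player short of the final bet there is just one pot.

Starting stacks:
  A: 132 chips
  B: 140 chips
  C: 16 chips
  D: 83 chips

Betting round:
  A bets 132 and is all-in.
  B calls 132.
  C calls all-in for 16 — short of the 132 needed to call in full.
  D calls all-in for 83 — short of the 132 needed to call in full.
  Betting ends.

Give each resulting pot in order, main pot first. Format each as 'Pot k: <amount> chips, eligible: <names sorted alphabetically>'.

Contributions: A=132, B=132, C=16, D=83
Pot levels (distinct totals of non-folded players): 16, 83, 132
Layer 1-16: 16 each from A, B, C, D = 16*4 = 64 chips; eligible A, B, C, D
Layer 17-83: 67 each from A, B, D = 67*3 = 201 chips; eligible A, B, D
Layer 84-132: 49 each from A, B = 49*2 = 98 chips; eligible A, B

Pot 1: 64 chips, eligible: A, B, C, D
Pot 2: 201 chips, eligible: A, B, D
Pot 3: 98 chips, eligible: A, B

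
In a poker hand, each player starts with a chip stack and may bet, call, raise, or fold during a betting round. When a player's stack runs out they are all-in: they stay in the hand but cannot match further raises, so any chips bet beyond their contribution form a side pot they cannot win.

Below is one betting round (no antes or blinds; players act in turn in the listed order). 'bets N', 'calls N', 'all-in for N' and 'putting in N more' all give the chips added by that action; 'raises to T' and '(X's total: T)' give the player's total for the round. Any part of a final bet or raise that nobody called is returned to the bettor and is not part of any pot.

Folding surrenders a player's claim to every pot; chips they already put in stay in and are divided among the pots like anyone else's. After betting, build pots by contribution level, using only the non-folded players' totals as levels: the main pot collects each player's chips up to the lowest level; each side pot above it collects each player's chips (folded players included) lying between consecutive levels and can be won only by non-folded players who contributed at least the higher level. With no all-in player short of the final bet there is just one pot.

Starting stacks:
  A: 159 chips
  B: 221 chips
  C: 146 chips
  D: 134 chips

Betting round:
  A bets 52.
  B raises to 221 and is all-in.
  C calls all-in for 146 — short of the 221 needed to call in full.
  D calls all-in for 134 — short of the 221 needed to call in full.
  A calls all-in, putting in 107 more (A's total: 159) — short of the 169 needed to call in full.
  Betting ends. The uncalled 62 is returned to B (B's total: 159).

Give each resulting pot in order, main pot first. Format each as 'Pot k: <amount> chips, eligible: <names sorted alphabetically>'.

Contributions (after 62 returned to B): A=159, B=159, C=146, D=134
Pot levels (distinct totals of non-folded players): 134, 146, 159
Layer 1-134: 134 each from A, B, C, D = 134*4 = 536 chips; eligible A, B, C, D
Layer 135-146: 12 each from A, B, C = 12*3 = 36 chips; eligible A, B, C
Layer 147-159: 13 each from A, B = 13*2 = 26 chips; eligible A, B

Pot 1: 536 chips, eligible: A, B, C, D
Pot 2: 36 chips, eligible: A, B, C
Pot 3: 26 chips, eligible: A, B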